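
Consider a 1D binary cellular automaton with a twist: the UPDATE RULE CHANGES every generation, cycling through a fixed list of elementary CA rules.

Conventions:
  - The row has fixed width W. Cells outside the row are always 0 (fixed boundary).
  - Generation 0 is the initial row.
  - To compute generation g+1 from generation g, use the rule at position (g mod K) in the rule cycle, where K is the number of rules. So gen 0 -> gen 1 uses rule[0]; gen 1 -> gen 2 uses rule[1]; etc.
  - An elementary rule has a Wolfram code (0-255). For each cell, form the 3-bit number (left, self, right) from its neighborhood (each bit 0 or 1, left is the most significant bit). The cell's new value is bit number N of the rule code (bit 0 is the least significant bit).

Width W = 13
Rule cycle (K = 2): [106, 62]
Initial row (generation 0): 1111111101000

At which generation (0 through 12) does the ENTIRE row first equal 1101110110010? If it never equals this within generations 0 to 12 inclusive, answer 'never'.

Gen 0: 1111111101000
Gen 1 (rule 106): 1000000110000
Gen 2 (rule 62): 1100001101000
Gen 3 (rule 106): 1100011110000
Gen 4 (rule 62): 1010110001000
Gen 5 (rule 106): 0101110010000
Gen 6 (rule 62): 1111001111000
Gen 7 (rule 106): 1001011001000
Gen 8 (rule 62): 1111110111100
Gen 9 (rule 106): 1000011100100
Gen 10 (rule 62): 1100110011110
Gen 11 (rule 106): 1101110110010
Gen 12 (rule 62): 1011001101111

Answer: 11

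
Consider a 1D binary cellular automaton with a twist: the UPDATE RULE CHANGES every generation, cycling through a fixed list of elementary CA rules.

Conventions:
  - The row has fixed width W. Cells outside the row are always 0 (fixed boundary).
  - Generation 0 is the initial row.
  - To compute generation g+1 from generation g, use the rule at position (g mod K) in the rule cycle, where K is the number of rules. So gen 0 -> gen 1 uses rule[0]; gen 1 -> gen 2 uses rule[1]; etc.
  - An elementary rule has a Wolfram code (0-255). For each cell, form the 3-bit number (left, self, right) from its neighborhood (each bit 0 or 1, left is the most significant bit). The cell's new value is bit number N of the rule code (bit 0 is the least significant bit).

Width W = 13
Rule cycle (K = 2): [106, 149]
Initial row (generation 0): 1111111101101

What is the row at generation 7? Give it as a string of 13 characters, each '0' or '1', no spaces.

Gen 0: 1111111101101
Gen 1 (rule 106): 1000000111110
Gen 2 (rule 149): 1111110011101
Gen 3 (rule 106): 1000010110110
Gen 4 (rule 149): 1111010000001
Gen 5 (rule 106): 1001100000010
Gen 6 (rule 149): 1100011111011
Gen 7 (rule 106): 1100110001111

Answer: 1100110001111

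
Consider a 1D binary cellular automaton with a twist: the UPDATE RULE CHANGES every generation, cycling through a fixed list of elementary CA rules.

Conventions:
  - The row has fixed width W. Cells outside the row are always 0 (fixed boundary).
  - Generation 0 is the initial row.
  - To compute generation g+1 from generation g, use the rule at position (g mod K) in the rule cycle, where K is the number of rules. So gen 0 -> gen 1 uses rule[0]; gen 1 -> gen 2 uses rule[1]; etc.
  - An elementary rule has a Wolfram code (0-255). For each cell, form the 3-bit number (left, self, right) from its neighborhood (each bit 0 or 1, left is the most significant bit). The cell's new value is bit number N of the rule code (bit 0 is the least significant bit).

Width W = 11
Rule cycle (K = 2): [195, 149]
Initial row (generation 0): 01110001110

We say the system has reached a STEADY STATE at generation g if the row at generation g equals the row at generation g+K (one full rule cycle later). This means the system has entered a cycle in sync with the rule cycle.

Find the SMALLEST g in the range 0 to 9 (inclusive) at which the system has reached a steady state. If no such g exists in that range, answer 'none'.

Gen 0: 01110001110
Gen 1 (rule 195): 10110110110
Gen 2 (rule 149): 10000000001
Gen 3 (rule 195): 00111111110
Gen 4 (rule 149): 10011111101
Gen 5 (rule 195): 00101111100
Gen 6 (rule 149): 10100111011
Gen 7 (rule 195): 00001011001
Gen 8 (rule 149): 11101000101
Gen 9 (rule 195): 01100011000
Gen 10 (rule 149): 00011000111
Gen 11 (rule 195): 11101011011

Answer: none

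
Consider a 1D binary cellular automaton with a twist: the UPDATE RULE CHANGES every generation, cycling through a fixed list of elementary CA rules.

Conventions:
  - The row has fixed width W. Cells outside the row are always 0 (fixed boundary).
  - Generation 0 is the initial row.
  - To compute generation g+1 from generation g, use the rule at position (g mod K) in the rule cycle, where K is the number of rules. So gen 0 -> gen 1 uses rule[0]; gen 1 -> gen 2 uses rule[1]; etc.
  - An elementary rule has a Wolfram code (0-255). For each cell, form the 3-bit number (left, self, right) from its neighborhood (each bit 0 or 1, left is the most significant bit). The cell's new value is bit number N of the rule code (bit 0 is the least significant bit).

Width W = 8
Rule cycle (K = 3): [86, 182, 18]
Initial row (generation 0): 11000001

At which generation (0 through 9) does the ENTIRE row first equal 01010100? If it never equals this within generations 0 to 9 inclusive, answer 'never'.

Gen 0: 11000001
Gen 1 (rule 86): 01100011
Gen 2 (rule 182): 10010100
Gen 3 (rule 18): 01100010
Gen 4 (rule 86): 10110111
Gen 5 (rule 182): 11001010
Gen 6 (rule 18): 00110001
Gen 7 (rule 86): 01011011
Gen 8 (rule 182): 11100100
Gen 9 (rule 18): 00011010

Answer: never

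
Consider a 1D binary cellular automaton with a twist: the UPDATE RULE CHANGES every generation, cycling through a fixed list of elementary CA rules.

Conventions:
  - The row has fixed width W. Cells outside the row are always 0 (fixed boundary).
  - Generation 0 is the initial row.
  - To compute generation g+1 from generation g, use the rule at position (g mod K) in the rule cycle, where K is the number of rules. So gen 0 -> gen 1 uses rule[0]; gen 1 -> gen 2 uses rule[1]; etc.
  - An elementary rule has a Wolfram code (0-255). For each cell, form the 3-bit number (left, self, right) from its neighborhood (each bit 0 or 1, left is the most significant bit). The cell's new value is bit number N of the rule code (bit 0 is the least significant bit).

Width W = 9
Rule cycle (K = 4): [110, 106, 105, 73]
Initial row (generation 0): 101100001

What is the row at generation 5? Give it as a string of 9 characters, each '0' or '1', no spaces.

Answer: 100010000

Derivation:
Gen 0: 101100001
Gen 1 (rule 110): 111100011
Gen 2 (rule 106): 100100111
Gen 3 (rule 105): 000000101
Gen 4 (rule 73): 111110000
Gen 5 (rule 110): 100010000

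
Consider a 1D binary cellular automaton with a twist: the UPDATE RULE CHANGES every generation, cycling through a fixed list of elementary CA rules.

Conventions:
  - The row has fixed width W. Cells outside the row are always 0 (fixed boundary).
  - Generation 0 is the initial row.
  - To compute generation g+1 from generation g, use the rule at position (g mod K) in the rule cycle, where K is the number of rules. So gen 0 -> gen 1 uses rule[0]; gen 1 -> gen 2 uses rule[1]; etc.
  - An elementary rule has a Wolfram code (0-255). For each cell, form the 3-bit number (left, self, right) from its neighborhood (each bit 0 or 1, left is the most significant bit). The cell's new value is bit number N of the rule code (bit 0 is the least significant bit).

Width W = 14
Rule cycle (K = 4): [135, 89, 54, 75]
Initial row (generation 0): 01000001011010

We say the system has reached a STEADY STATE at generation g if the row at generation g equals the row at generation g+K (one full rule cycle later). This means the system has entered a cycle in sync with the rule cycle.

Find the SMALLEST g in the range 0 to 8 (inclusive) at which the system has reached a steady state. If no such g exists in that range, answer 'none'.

Gen 0: 01000001011010
Gen 1 (rule 135): 11011111000010
Gen 2 (rule 89): 11010001111001
Gen 3 (rule 54): 00111010000111
Gen 4 (rule 75): 11101000111101
Gen 5 (rule 135): 01001011011001
Gen 6 (rule 89): 00100011011100
Gen 7 (rule 54): 01110100100010
Gen 8 (rule 75): 11010001001100
Gen 9 (rule 135): 00010111010001
Gen 10 (rule 89): 11000101001100
Gen 11 (rule 54): 00101111110010
Gen 12 (rule 75): 11001000010100

Answer: none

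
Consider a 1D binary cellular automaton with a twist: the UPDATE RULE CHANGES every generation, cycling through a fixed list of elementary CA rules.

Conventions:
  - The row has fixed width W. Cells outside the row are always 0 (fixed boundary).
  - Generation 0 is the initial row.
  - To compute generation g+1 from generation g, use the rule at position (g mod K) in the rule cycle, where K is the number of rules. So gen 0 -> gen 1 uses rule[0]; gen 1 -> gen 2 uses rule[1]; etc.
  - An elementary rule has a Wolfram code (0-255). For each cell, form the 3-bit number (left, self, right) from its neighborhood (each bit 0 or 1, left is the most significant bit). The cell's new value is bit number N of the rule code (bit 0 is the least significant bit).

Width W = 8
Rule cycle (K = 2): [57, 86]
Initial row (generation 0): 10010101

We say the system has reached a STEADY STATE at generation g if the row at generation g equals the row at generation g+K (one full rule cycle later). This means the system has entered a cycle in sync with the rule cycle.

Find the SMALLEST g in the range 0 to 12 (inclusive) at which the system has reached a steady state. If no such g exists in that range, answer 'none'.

Gen 0: 10010101
Gen 1 (rule 57): 01001010
Gen 2 (rule 86): 11111011
Gen 3 (rule 57): 10000110
Gen 4 (rule 86): 11001011
Gen 5 (rule 57): 10100110
Gen 6 (rule 86): 10111011
Gen 7 (rule 57): 01100110
Gen 8 (rule 86): 10111011
Gen 9 (rule 57): 01100110
Gen 10 (rule 86): 10111011
Gen 11 (rule 57): 01100110
Gen 12 (rule 86): 10111011
Gen 13 (rule 57): 01100110
Gen 14 (rule 86): 10111011

Answer: 6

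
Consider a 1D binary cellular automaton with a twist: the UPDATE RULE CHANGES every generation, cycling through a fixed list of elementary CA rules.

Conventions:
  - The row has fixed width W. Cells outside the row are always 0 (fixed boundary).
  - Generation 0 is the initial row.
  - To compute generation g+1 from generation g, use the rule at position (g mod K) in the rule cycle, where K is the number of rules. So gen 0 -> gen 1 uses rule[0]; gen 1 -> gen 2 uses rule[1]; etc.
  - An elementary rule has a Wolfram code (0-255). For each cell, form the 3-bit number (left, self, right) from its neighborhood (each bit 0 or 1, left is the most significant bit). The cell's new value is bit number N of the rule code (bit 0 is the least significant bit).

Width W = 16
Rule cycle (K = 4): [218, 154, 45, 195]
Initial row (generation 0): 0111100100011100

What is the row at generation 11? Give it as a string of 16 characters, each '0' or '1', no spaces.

Gen 0: 0111100100011100
Gen 1 (rule 218): 1111111010111110
Gen 2 (rule 154): 1111110000111101
Gen 3 (rule 45): 1000000110100011
Gen 4 (rule 195): 0011111010001101
Gen 5 (rule 218): 0111111001011100
Gen 6 (rule 154): 1111110110011010
Gen 7 (rule 45): 1000001100010110
Gen 8 (rule 195): 0011110101100010
Gen 9 (rule 218): 0111110001110101
Gen 10 (rule 154): 1111101011100000
Gen 11 (rule 45): 1000011110001111

Answer: 1000011110001111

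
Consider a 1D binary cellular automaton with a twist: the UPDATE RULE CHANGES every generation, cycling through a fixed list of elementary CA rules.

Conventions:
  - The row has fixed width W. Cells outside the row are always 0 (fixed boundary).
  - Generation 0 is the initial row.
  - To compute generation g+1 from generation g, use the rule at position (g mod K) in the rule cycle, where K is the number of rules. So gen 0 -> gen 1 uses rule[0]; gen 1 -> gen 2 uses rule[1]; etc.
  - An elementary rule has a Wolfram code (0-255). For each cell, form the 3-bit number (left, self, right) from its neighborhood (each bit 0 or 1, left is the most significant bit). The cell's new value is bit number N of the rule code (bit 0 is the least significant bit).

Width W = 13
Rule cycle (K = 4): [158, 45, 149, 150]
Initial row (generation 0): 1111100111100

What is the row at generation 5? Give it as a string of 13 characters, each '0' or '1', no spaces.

Answer: 1101010101010

Derivation:
Gen 0: 1111100111100
Gen 1 (rule 158): 1111011111010
Gen 2 (rule 45): 1000110000110
Gen 3 (rule 149): 1110001110001
Gen 4 (rule 150): 0101010101011
Gen 5 (rule 158): 1101010101010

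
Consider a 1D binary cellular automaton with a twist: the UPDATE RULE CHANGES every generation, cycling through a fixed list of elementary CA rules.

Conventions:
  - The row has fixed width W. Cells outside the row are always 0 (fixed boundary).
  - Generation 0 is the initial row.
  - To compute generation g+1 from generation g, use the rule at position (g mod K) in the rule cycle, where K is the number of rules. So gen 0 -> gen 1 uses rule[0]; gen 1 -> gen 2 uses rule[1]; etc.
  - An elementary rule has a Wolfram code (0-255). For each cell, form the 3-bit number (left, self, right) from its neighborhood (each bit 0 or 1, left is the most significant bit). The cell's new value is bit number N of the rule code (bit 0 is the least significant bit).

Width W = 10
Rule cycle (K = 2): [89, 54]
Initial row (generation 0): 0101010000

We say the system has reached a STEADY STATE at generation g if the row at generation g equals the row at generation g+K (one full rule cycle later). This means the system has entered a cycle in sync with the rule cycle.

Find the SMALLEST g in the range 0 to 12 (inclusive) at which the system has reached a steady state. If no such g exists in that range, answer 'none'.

Gen 0: 0101010000
Gen 1 (rule 89): 0000001111
Gen 2 (rule 54): 0000010000
Gen 3 (rule 89): 1111001111
Gen 4 (rule 54): 0000110000
Gen 5 (rule 89): 1110111111
Gen 6 (rule 54): 0001000000
Gen 7 (rule 89): 1100111111
Gen 8 (rule 54): 0011000000
Gen 9 (rule 89): 1011111111
Gen 10 (rule 54): 1100000000
Gen 11 (rule 89): 1111111111
Gen 12 (rule 54): 0000000000
Gen 13 (rule 89): 1111111111
Gen 14 (rule 54): 0000000000

Answer: 11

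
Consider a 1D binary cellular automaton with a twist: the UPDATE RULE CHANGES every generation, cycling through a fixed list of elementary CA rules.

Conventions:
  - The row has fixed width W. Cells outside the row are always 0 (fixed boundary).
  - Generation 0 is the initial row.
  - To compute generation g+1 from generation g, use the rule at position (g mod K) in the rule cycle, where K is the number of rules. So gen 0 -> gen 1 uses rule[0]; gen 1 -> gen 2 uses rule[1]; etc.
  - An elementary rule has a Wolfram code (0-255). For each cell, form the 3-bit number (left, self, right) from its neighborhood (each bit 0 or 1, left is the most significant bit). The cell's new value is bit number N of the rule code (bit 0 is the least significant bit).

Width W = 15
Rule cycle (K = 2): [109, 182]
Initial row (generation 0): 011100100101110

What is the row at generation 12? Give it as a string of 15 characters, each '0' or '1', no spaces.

Answer: 101101011010101

Derivation:
Gen 0: 011100100101110
Gen 1 (rule 109): 010100100111010
Gen 2 (rule 182): 111111111010111
Gen 3 (rule 109): 100000001111101
Gen 4 (rule 182): 110000010111011
Gen 5 (rule 109): 110111011101111
Gen 6 (rule 182): 001010101010110
Gen 7 (rule 109): 101111111111110
Gen 8 (rule 182): 110111111111101
Gen 9 (rule 109): 111100000000111
Gen 10 (rule 182): 011010000001010
Gen 11 (rule 109): 011110111101110
Gen 12 (rule 182): 101101011010101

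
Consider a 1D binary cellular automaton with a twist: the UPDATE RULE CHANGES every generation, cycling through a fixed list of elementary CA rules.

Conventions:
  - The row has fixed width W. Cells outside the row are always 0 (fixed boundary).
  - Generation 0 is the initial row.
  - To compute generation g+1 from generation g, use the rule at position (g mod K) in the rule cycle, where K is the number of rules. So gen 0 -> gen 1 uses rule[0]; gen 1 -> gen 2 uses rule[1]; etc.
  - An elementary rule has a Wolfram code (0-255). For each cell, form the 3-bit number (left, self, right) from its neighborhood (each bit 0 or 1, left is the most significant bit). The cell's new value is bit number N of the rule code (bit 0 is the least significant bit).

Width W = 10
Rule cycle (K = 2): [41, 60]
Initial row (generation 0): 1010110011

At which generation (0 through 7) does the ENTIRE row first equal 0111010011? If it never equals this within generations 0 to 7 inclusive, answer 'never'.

Gen 0: 1010110011
Gen 1 (rule 41): 0101100010
Gen 2 (rule 60): 0111010011
Gen 3 (rule 41): 0100100010
Gen 4 (rule 60): 0110110011
Gen 5 (rule 41): 0101100010
Gen 6 (rule 60): 0111010011
Gen 7 (rule 41): 0100100010

Answer: 2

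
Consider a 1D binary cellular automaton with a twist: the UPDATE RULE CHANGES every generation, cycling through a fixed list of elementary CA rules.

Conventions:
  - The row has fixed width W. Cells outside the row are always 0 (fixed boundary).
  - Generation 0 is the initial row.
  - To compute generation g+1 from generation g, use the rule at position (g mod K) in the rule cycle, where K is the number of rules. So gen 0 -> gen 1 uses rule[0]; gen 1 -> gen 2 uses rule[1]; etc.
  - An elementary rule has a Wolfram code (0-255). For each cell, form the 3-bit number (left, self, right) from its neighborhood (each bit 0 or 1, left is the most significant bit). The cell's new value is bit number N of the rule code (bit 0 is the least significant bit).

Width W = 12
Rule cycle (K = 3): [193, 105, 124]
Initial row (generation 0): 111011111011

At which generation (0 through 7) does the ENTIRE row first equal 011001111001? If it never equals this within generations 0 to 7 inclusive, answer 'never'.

Gen 0: 111011111011
Gen 1 (rule 193): 011001111001
Gen 2 (rule 105): 011001001000
Gen 3 (rule 124): 011101101100
Gen 4 (rule 193): 001100100101
Gen 5 (rule 105): 101100000010
Gen 6 (rule 124): 111110000011
Gen 7 (rule 193): 011110111001

Answer: 1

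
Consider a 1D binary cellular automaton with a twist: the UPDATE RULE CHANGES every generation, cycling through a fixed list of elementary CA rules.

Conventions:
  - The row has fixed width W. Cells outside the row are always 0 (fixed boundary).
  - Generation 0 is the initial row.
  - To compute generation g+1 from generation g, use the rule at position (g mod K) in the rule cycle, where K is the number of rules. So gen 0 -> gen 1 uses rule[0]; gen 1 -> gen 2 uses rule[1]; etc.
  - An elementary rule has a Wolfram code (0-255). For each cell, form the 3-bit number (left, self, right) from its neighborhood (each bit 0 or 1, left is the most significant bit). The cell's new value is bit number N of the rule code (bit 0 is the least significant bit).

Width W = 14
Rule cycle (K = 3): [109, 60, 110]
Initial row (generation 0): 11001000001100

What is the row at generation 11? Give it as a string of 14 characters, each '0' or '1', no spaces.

Answer: 11111010110011

Derivation:
Gen 0: 11001000001100
Gen 1 (rule 109): 11001011101101
Gen 2 (rule 60): 10101110011011
Gen 3 (rule 110): 11111010111111
Gen 4 (rule 109): 10001111100001
Gen 5 (rule 60): 11001000010001
Gen 6 (rule 110): 11011000110011
Gen 7 (rule 109): 11111010110011
Gen 8 (rule 60): 10000111101010
Gen 9 (rule 110): 10001100111110
Gen 10 (rule 109): 10101100100010
Gen 11 (rule 60): 11111010110011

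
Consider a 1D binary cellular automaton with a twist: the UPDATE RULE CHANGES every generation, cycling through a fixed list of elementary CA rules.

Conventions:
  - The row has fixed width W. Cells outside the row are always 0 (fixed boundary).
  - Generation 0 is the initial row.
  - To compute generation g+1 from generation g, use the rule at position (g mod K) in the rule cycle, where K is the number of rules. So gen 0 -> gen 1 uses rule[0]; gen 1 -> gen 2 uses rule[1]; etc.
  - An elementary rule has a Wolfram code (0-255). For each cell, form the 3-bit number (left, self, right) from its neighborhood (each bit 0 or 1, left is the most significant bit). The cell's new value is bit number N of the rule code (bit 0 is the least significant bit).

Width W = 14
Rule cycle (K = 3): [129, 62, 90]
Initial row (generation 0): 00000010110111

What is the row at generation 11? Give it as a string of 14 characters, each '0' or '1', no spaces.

Gen 0: 00000010110111
Gen 1 (rule 129): 11111000000010
Gen 2 (rule 62): 10000100000111
Gen 3 (rule 90): 01001010001101
Gen 4 (rule 129): 00000000100000
Gen 5 (rule 62): 00000001110000
Gen 6 (rule 90): 00000011011000
Gen 7 (rule 129): 11111000000011
Gen 8 (rule 62): 10000100000110
Gen 9 (rule 90): 01001010001111
Gen 10 (rule 129): 00000000100110
Gen 11 (rule 62): 00000001111101

Answer: 00000001111101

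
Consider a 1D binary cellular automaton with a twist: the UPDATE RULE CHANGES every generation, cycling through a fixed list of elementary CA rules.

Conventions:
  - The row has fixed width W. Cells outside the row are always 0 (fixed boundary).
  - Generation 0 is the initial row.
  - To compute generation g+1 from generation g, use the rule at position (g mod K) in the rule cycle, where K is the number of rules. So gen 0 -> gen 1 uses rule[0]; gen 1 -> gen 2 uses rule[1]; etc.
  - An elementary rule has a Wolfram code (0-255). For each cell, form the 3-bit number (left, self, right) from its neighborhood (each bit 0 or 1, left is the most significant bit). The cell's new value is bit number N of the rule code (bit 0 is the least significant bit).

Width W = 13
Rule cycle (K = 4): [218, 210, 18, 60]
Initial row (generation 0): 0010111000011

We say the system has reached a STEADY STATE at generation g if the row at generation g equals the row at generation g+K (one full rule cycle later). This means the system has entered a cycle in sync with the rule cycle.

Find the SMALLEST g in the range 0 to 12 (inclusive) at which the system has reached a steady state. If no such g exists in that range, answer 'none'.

Gen 0: 0010111000011
Gen 1 (rule 218): 0100111100111
Gen 2 (rule 210): 1011011111011
Gen 3 (rule 18): 0000000000000
Gen 4 (rule 60): 0000000000000
Gen 5 (rule 218): 0000000000000
Gen 6 (rule 210): 0000000000000
Gen 7 (rule 18): 0000000000000
Gen 8 (rule 60): 0000000000000
Gen 9 (rule 218): 0000000000000
Gen 10 (rule 210): 0000000000000
Gen 11 (rule 18): 0000000000000
Gen 12 (rule 60): 0000000000000
Gen 13 (rule 218): 0000000000000
Gen 14 (rule 210): 0000000000000
Gen 15 (rule 18): 0000000000000
Gen 16 (rule 60): 0000000000000

Answer: 3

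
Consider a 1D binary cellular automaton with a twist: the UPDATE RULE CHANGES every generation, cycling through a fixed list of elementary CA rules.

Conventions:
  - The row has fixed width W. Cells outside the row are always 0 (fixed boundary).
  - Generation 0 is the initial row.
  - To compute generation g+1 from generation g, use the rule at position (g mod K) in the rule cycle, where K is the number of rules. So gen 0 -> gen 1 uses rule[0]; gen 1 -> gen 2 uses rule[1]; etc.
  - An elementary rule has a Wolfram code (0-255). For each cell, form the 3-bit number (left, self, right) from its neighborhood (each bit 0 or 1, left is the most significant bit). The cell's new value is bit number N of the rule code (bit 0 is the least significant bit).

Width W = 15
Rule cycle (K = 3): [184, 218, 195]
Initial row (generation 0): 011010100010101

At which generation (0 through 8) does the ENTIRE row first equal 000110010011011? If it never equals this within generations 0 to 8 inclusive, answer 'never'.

Answer: never

Derivation:
Gen 0: 011010100010101
Gen 1 (rule 184): 010101010001010
Gen 2 (rule 218): 100000001010001
Gen 3 (rule 195): 001111110000110
Gen 4 (rule 184): 001111101000101
Gen 5 (rule 218): 011111100101000
Gen 6 (rule 195): 101111101000011
Gen 7 (rule 184): 011111010100010
Gen 8 (rule 218): 111111000010101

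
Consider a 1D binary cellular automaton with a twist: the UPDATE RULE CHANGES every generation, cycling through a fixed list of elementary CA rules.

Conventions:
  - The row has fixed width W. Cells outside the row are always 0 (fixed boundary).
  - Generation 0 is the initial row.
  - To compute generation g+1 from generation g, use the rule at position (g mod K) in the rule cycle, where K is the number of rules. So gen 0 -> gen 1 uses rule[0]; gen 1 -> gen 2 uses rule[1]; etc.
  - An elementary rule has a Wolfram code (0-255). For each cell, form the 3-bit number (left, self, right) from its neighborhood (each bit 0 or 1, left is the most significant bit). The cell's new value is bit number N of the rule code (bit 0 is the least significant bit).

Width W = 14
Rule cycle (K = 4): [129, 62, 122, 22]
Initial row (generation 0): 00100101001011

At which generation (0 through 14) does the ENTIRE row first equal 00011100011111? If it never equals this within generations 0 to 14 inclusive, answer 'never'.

Answer: 9

Derivation:
Gen 0: 00100101001011
Gen 1 (rule 129): 10000000000000
Gen 2 (rule 62): 11000000000000
Gen 3 (rule 122): 11100000000000
Gen 4 (rule 22): 00010000000000
Gen 5 (rule 129): 11000111111111
Gen 6 (rule 62): 10101100000000
Gen 7 (rule 122): 01011110000000
Gen 8 (rule 22): 11000001000000
Gen 9 (rule 129): 00011100011111
Gen 10 (rule 62): 00110010110000
Gen 11 (rule 122): 01111101111000
Gen 12 (rule 22): 10000000000100
Gen 13 (rule 129): 00111111110001
Gen 14 (rule 62): 01100000001011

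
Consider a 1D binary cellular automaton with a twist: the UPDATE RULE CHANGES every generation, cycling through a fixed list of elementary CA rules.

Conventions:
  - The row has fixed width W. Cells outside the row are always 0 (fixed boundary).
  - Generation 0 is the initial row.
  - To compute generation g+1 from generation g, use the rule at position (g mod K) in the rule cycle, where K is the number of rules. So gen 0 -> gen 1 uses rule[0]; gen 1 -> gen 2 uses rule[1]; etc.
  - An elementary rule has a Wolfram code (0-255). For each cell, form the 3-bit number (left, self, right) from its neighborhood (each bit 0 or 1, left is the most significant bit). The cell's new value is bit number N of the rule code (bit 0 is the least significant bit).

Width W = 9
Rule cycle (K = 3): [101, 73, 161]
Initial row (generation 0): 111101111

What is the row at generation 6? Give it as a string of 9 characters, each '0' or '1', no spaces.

Gen 0: 111101111
Gen 1 (rule 101): 000110001
Gen 2 (rule 73): 110110100
Gen 3 (rule 161): 001001001
Gen 4 (rule 101): 101001001
Gen 5 (rule 73): 000000000
Gen 6 (rule 161): 111111111

Answer: 111111111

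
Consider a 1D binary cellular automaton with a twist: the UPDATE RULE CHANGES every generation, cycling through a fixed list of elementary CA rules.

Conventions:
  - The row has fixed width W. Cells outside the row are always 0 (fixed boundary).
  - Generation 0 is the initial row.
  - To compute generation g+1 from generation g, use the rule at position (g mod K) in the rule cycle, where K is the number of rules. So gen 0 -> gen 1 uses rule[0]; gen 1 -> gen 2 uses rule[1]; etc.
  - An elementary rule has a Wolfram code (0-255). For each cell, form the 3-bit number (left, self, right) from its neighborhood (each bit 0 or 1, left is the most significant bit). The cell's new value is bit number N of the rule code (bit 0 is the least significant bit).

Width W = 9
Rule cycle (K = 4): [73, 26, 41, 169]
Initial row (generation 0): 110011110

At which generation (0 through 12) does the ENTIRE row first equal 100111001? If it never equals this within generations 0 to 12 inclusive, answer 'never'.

Answer: never

Derivation:
Gen 0: 110011110
Gen 1 (rule 73): 110010010
Gen 2 (rule 26): 101101101
Gen 3 (rule 41): 011011010
Gen 4 (rule 169): 010110100
Gen 5 (rule 73): 000110001
Gen 6 (rule 26): 001101010
Gen 7 (rule 41): 101010100
Gen 8 (rule 169): 010101001
Gen 9 (rule 73): 000000000
Gen 10 (rule 26): 000000000
Gen 11 (rule 41): 111111111
Gen 12 (rule 169): 111111110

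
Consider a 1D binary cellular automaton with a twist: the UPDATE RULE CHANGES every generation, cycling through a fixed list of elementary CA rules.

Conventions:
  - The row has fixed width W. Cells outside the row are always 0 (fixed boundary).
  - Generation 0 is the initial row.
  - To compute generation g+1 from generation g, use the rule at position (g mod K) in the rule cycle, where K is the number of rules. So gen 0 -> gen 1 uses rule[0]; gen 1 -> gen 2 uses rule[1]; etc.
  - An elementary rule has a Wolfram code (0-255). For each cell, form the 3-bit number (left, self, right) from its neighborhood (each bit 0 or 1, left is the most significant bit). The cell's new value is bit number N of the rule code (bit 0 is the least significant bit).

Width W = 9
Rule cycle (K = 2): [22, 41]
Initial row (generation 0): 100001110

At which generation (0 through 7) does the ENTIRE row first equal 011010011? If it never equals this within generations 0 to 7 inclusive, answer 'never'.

Answer: never

Derivation:
Gen 0: 100001110
Gen 1 (rule 22): 110010001
Gen 2 (rule 41): 100000100
Gen 3 (rule 22): 110001110
Gen 4 (rule 41): 100101000
Gen 5 (rule 22): 111101100
Gen 6 (rule 41): 100011001
Gen 7 (rule 22): 110100111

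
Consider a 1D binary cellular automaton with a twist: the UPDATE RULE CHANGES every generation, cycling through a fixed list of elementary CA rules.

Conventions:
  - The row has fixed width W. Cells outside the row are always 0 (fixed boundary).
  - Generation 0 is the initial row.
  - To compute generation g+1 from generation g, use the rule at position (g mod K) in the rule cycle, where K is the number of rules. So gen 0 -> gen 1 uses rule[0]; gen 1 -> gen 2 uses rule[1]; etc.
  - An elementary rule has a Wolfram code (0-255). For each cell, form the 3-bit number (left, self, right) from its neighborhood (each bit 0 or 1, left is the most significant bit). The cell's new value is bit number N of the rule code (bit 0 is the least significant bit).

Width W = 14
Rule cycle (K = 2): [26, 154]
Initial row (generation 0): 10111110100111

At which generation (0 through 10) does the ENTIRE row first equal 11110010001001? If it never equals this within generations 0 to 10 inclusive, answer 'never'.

Answer: never

Derivation:
Gen 0: 10111110100111
Gen 1 (rule 26): 00100000011100
Gen 2 (rule 154): 01010000111010
Gen 3 (rule 26): 10001001100001
Gen 4 (rule 154): 01010111010010
Gen 5 (rule 26): 10000100001101
Gen 6 (rule 154): 01001010011000
Gen 7 (rule 26): 10110001110100
Gen 8 (rule 154): 00101011100010
Gen 9 (rule 26): 01000010010101
Gen 10 (rule 154): 10100101100000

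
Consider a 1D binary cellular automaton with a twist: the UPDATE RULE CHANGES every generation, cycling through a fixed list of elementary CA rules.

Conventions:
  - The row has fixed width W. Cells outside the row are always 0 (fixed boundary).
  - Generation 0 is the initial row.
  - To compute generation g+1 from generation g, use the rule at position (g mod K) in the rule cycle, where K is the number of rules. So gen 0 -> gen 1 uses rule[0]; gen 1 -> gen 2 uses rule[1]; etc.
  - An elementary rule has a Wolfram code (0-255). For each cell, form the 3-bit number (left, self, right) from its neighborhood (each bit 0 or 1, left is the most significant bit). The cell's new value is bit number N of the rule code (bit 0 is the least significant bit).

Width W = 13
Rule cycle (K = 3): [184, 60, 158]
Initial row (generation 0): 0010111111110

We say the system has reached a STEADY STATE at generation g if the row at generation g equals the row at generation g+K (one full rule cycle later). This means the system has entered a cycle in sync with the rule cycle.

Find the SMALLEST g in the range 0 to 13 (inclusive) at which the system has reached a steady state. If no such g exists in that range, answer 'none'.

Answer: none

Derivation:
Gen 0: 0010111111110
Gen 1 (rule 184): 0001111111101
Gen 2 (rule 60): 0001000000011
Gen 3 (rule 158): 0011100000110
Gen 4 (rule 184): 0011010000101
Gen 5 (rule 60): 0010111000111
Gen 6 (rule 158): 0110110101110
Gen 7 (rule 184): 0101101011101
Gen 8 (rule 60): 0111011110011
Gen 9 (rule 158): 1110011101110
Gen 10 (rule 184): 1101011011101
Gen 11 (rule 60): 1011110110011
Gen 12 (rule 158): 1011100101110
Gen 13 (rule 184): 0111010011101
Gen 14 (rule 60): 0100111010011
Gen 15 (rule 158): 1111110011110
Gen 16 (rule 184): 1111101011101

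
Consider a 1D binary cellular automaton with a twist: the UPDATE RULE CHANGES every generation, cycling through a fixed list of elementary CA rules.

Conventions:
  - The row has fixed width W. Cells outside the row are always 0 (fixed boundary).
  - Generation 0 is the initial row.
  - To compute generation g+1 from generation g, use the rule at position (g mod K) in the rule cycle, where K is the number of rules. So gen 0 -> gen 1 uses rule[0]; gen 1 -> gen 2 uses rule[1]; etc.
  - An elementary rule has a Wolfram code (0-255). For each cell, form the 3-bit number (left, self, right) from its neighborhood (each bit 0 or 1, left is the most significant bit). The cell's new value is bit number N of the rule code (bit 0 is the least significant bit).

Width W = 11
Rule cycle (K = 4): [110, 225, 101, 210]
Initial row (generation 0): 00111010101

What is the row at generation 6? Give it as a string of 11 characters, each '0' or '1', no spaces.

Gen 0: 00111010101
Gen 1 (rule 110): 01101111111
Gen 2 (rule 225): 00110111111
Gen 3 (rule 101): 10011000001
Gen 4 (rule 210): 01101100010
Gen 5 (rule 110): 11111100110
Gen 6 (rule 225): 01111100010

Answer: 01111100010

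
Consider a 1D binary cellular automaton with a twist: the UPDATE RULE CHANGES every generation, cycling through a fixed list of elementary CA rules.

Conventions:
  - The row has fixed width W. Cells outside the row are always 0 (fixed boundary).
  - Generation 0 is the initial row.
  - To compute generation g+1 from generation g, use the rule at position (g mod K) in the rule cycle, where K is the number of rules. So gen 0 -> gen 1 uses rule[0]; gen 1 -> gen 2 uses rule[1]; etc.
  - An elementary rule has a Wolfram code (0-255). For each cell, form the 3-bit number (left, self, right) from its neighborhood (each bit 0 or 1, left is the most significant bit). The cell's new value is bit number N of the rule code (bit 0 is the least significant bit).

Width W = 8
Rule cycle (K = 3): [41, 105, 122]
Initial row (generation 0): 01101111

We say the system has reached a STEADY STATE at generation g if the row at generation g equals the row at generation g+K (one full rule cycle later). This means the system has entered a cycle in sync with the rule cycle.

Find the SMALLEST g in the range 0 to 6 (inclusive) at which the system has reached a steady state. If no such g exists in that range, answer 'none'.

Gen 0: 01101111
Gen 1 (rule 41): 01011000
Gen 2 (rule 105): 00111011
Gen 3 (rule 122): 01101111
Gen 4 (rule 41): 01011000
Gen 5 (rule 105): 00111011
Gen 6 (rule 122): 01101111
Gen 7 (rule 41): 01011000
Gen 8 (rule 105): 00111011
Gen 9 (rule 122): 01101111

Answer: 0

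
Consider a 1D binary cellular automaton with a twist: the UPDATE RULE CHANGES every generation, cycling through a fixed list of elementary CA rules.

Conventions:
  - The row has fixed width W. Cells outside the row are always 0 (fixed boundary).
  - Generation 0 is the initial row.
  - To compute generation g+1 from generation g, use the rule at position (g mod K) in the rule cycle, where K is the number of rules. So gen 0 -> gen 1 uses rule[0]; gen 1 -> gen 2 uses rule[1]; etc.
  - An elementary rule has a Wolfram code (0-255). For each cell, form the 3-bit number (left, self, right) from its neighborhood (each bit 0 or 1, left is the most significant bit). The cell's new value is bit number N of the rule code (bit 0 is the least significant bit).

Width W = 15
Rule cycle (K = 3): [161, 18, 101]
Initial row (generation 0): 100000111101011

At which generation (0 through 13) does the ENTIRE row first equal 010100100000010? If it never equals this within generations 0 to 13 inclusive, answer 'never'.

Gen 0: 100000111101011
Gen 1 (rule 161): 001110011010100
Gen 2 (rule 18): 010001100000010
Gen 3 (rule 101): 010100101111010
Gen 4 (rule 161): 001000010110100
Gen 5 (rule 18): 010100100000010
Gen 6 (rule 101): 011100101111010
Gen 7 (rule 161): 001000010110100
Gen 8 (rule 18): 010100100000010
Gen 9 (rule 101): 011100101111010
Gen 10 (rule 161): 001000010110100
Gen 11 (rule 18): 010100100000010
Gen 12 (rule 101): 011100101111010
Gen 13 (rule 161): 001000010110100

Answer: 5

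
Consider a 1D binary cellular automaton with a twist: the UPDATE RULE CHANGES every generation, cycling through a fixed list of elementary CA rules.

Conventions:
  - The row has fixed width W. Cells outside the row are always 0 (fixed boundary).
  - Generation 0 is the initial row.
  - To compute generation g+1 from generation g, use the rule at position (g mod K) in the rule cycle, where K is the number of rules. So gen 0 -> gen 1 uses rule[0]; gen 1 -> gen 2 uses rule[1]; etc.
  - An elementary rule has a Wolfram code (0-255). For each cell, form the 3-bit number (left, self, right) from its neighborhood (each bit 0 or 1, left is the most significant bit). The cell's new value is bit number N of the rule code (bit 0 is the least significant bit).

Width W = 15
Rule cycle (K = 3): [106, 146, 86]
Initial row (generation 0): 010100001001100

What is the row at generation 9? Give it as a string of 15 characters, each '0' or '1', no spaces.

Gen 0: 010100001001100
Gen 1 (rule 106): 101000010011100
Gen 2 (rule 146): 000100101101010
Gen 3 (rule 86): 001111100101011
Gen 4 (rule 106): 011000101010111
Gen 5 (rule 146): 100101000000010
Gen 6 (rule 86): 111101100000111
Gen 7 (rule 106): 100111100001101
Gen 8 (rule 146): 011011010010000
Gen 9 (rule 86): 101001011111000

Answer: 101001011111000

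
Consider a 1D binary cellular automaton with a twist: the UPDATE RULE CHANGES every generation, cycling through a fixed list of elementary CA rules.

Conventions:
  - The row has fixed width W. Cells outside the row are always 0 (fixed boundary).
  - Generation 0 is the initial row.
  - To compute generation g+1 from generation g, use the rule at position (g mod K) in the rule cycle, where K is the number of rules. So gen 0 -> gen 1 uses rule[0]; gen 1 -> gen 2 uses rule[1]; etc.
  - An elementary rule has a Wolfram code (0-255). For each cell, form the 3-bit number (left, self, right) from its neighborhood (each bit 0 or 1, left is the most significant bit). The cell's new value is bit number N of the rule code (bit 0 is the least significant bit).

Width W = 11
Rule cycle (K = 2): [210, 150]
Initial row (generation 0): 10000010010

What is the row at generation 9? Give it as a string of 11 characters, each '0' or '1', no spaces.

Gen 0: 10000010010
Gen 1 (rule 210): 01000101101
Gen 2 (rule 150): 11101100001
Gen 3 (rule 210): 01100110010
Gen 4 (rule 150): 10011001111
Gen 5 (rule 210): 01101110111
Gen 6 (rule 150): 10000100010
Gen 7 (rule 210): 01001010101
Gen 8 (rule 150): 11111010101
Gen 9 (rule 210): 01111000000

Answer: 01111000000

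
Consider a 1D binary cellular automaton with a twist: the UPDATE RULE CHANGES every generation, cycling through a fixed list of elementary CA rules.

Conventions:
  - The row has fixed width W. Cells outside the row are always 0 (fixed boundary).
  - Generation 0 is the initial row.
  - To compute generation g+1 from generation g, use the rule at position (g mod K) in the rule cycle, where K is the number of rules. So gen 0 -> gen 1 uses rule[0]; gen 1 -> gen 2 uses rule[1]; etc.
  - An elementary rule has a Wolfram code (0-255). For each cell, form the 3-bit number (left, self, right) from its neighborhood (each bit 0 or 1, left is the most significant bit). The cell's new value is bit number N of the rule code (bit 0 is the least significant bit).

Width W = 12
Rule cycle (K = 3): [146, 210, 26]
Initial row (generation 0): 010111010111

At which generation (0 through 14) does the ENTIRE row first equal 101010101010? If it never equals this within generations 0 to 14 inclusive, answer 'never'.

Answer: 5

Derivation:
Gen 0: 010111010111
Gen 1 (rule 146): 100010000010
Gen 2 (rule 210): 010101000101
Gen 3 (rule 26): 100000101000
Gen 4 (rule 146): 010001000100
Gen 5 (rule 210): 101010101010
Gen 6 (rule 26): 000000000001
Gen 7 (rule 146): 000000000010
Gen 8 (rule 210): 000000000101
Gen 9 (rule 26): 000000001000
Gen 10 (rule 146): 000000010100
Gen 11 (rule 210): 000000100010
Gen 12 (rule 26): 000001010101
Gen 13 (rule 146): 000010000000
Gen 14 (rule 210): 000101000000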